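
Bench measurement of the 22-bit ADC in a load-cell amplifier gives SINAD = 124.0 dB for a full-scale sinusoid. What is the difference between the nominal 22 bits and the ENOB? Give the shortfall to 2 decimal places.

N_eff = (124.0 − 1.76)/6.02 = 20.3056 bits.
Lost resolution: 22 − 20.3056 = 1.6944 bits.

1.69 bits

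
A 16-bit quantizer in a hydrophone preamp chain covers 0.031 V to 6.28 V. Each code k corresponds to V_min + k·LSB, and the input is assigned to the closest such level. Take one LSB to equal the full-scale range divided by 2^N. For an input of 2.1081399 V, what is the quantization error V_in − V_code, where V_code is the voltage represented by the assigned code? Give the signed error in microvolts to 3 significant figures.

−11.8 µV

Range = 6.28 − (0.031) = 6.249 V. LSB = 6.249 V / 2^16 ≈ 95.35 µV.
Position in LSBs: (2.1081399 − (0.031)) × 65536/6.249 = 21783.8759; rounding gives k = 21784.
V_code = 0.031 + (21784/65536) × 6.249 = 2.1081517334 V.
V_in − V_code = 2.1081399 − (2.1081517334) = −11.8 µV.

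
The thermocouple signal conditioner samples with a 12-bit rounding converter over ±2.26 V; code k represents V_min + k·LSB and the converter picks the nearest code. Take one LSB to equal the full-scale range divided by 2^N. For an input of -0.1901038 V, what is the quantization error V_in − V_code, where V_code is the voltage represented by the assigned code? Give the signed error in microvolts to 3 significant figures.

−299 µV

Full-scale range = 2.26 V − (-2.26 V) = 4.52 V. LSB = 4.52 V / 2^12 ≈ 1.104 mV.
(-0.1901038 − (-2.26)) / LSB = 2.0698962 × 4096/4.52 = 1875.7289. Nearest integer: k = 1876.
V_code = V_min + k × range/2^12 = -2.26 + 1876 × 4.52/4096 = -0.1898046875 V.
Error = V_in − V_code = -0.1901038 − (-0.1898046875) = −299 µV.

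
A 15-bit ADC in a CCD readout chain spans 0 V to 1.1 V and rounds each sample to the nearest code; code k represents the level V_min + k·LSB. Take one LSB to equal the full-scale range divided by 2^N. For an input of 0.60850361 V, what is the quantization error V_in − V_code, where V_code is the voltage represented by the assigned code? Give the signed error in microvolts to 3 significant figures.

−7.74 µV

V_FS = 1.1 V. LSB = 1.1 V / 2^15 ≈ 33.57 µV.
Position in LSBs: (0.60850361 − (0)) × 32768/1.1 = 18126.7694; rounding gives k = 18127.
V_code = V_min + k × range/2^15 = 0 + 18127 × 1.1/32768 = 0.60851135254 V.
V_in − V_code = 0.60850361 − (0.60851135254) = −7.74 µV.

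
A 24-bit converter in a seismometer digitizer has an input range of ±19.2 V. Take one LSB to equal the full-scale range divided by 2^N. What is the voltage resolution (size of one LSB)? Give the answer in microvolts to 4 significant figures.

The full-scale span is 19.2 − (-19.2) = 38.4 V.
Number of codes = 2^24 = 16777216.
LSB = 38.4 V / 2^24 = 2.289 µV.

2.289 µV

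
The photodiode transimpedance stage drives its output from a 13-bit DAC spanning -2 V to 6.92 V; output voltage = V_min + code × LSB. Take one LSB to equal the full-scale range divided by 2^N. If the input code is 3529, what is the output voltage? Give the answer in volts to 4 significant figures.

The full-scale span is 6.92 − (-2) = 8.92 V. LSB = 8.92 V / 2^13.
Output = V_min + (3529/8192) × range = -2 + 0.430786 × 8.92 V
      = -2 V + 3.84261 V = 1.84261 V.

1.843 V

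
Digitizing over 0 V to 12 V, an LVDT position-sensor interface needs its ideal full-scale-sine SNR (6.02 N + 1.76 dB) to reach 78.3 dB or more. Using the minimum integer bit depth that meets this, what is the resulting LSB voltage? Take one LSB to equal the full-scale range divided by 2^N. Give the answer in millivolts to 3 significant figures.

Range is 12 V.
6.02 N + 1.76 ≥ 78.3 gives N ≥ 12.714, so the minimum integer is 13.
LSB = 12 V ÷ 2^13 = 12/8192 V = 1.46 mV.

1.46 mV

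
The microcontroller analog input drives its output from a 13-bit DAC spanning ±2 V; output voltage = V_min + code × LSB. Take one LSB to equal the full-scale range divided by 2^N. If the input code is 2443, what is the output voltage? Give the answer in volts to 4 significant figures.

-0.8071 V

The full-scale span is 2 − (-2) = 4 V. LSB = 4 V / 2^13.
V_out = -2 + 2443 × (4/8192) V
      = -2 V + 1.19287 V = -0.807129 V.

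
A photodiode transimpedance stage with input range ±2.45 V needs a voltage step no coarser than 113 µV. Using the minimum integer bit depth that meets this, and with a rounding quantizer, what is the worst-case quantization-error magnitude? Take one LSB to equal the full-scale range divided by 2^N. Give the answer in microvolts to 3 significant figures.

37.4 µV

Span: 2.45 V − (-2.45 V) = 4.9 V.
Levels needed ≥ 4.9/113 µV = 43360. 2^16 = 65536 suffices, so N_min = 16.
One LSB is 4.9 V / 65536 = 74.768 µV.
Half an LSB is 37.4 µV.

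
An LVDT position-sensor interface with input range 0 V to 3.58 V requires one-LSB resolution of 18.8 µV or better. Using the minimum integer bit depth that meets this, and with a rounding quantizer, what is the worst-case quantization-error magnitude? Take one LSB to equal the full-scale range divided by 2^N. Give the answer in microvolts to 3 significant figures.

Range is 3.58 V.
Required number of levels: 3.58/18.8 µV = 190430; smallest N with 2^N ≥ that is 18.
Step size = 3.58/262144 V = 13.657 µV.
|e|_max = LSB/2 = 6.83 µV.

6.83 µV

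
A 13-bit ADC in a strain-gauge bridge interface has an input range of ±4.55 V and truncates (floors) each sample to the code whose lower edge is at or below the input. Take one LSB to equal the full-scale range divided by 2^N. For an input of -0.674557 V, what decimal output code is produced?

3488

Span: 4.55 V − (-4.55 V) = 9.1 V. LSB = 9.1 V / 2^13 ≈ 1.111 mV.
code = ⌊(V_in − V_min)/LSB⌋ = ⌊(V_in − V_min) × 2^13 / range⌋
     = ⌊(-0.674557 − (-4.55)) × 8192 / 9.1⌋ = ⌊3.875443 × 8192/9.1⌋
     = ⌊3488.750⌋ = 3488.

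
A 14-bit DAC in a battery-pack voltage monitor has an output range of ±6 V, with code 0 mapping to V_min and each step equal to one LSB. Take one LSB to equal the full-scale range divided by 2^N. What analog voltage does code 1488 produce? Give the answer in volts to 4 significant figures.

-4.910 V

Full-scale range = 6 V − (-6 V) = 12 V. LSB = 12 V / 2^14.
V_out = V_min + code × LSB = -6 V + 1488 × 12 V / 16384
      = -6 V + 1.08984 V = -4.91016 V.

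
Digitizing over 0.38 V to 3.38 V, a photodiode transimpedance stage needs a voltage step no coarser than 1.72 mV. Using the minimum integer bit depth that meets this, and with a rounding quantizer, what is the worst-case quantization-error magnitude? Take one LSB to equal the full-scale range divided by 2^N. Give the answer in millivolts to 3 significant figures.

Full-scale range = 3.38 V − (0.38 V) = 3 V.
Required number of levels: 3/1.72 mV = 1744.2; smallest N with 2^N ≥ that is 11.
One LSB is 3 V / 2048 = 1.4648 mV.
Max error for round-to-nearest is LSB/2 = 0.732 mV.

0.732 mV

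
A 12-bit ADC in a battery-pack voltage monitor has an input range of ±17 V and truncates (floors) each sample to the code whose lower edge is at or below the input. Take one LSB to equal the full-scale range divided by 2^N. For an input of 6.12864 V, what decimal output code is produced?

2786

Full-scale range = 17 V − (-17 V) = 34 V. LSB = 34 V / 2^12 ≈ 8.301 mV.
V_in − V_min = 6.12864 − (-17) = 23.12864 V.
Divide by LSB: 23.12864 × 4096/34 = 2786.3209.
Truncating gives code 2786.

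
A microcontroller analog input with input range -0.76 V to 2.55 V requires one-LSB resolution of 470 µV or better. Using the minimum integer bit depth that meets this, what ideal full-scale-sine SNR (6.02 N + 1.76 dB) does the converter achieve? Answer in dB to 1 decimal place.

Full-scale range = 2.55 V − (-0.76 V) = 3.31 V.
3.31 V / 470 µV = 7043. Since 2^12 = 4096 and 2^13 = 8192, N = 13.
6.02(13) + 1.76 = 80.02 dB.

80.0 dB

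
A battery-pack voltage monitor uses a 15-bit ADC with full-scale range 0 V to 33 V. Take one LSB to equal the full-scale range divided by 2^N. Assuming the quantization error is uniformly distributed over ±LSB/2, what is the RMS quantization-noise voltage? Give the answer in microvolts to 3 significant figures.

V_FS = 33 V.
Step size = 33/32768 V = 1.0071 mV.
V_rms = LSB/√12 = 1.0071 mV / √12 = 291 µV.

291 µV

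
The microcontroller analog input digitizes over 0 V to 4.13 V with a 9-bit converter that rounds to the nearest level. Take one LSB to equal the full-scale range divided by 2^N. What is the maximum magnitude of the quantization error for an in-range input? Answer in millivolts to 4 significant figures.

Range is 4.13 V.
LSB = 4.13 V ÷ 2^9 = 4.13/512 V = 8.06641 mV.
Worst-case error for round-to-nearest is half an LSB: 4.033 mV.

4.033 mV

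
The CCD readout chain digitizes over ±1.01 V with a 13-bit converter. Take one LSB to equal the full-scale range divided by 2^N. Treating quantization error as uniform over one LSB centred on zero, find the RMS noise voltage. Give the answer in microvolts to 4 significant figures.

71.18 µV

Range = 1.01 − (-1.01) = 2.02 V.
LSB = 2.02 V / 2^13 = 246.582 µV.
RMS of a uniform error over width LSB is LSB/√12 = 71.18 µV.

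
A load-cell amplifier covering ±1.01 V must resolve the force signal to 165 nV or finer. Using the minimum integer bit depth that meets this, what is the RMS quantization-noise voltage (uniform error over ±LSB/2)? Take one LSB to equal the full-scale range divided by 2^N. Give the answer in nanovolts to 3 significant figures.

34.8 nV

Range = 1.01 − (-1.01) = 2.02 V.
Required number of levels: 2.02/165 nV = 1.2242e7; smallest N with 2^N ≥ that is 24.
LSB = 2.02 V / 2^24 = 120.40 nV.
σ_q = LSB/√12 = 120.40 nV/3.4641 = 34.8 nV.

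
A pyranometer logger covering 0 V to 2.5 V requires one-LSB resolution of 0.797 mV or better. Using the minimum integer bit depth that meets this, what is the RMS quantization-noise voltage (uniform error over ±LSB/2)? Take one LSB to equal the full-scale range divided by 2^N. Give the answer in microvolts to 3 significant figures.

176 µV

Span = 2.5 V.
Need 2^N ≥ 2.5 V / 0.797 mV = 3137 → N_min = 12.
Step size = 2.5/4096 V = 0.61035 mV.
RMS noise = LSB/√12 = 176 µV.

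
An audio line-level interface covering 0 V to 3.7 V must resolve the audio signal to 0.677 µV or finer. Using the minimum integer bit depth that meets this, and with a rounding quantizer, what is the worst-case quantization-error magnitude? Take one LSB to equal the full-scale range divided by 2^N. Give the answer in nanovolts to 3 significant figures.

221 nV

Range is 3.7 V.
3.7 V / 0.677 µV = 5.465e6. Since 2^22 = 4194304 and 2^23 = 8388608, N = 23.
One LSB is 3.7 V / 8388608 = 441.07 nV.
|e|_max = LSB/2 = 221 nV.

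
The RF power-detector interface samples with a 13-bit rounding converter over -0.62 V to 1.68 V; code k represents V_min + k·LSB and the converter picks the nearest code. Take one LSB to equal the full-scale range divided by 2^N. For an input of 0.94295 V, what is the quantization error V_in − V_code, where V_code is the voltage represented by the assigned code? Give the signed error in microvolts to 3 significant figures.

Span: 1.68 V − (-0.62 V) = 2.3 V. LSB = 2.3 V / 2^13 ≈ 280.8 µV.
Position in LSBs: (0.94295 − (-0.62)) × 8192/2.3 = 5566.8202; rounding gives k = 5567.
V_code = V_min + k × range/2^13 = -0.62 + 5567 × 2.3/8192 = 0.9430004883 V.
Error = V_in − V_code = 0.94295 − (0.9430004883) = −50.5 µV.

−50.5 µV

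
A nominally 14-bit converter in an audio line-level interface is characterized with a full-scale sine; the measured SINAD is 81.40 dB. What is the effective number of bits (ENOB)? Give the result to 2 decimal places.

13.23 bits

Inverting SNR = 6.02 N + 1.76: N_eff = (81.40 − 1.76)/6.02 = 13.2292.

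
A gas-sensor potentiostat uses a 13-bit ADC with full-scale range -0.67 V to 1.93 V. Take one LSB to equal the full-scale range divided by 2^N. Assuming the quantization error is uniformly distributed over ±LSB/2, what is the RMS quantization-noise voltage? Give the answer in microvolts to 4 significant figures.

Full-scale range = 1.93 V − (-0.67 V) = 2.6 V.
LSB = 2.6 V ÷ 2^13 = 2.6/8192 V = 317.383 µV.
RMS of a uniform error over width LSB is LSB/√12 = 91.62 µV.

91.62 µV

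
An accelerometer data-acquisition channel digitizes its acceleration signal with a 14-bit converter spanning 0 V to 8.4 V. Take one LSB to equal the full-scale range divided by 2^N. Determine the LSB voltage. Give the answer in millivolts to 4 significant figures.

0.5127 mV

V_FS = 8.4 V.
There are 2^14 = 16384 steps.
LSB = 8.4 V / 2^14 = 0.5127 mV.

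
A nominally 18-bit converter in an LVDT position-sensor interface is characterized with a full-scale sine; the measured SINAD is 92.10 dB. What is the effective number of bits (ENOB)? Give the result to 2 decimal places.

15.01 bits

Inverting SNR = 6.02 N + 1.76: N_eff = (92.10 − 1.76)/6.02 = 15.0066.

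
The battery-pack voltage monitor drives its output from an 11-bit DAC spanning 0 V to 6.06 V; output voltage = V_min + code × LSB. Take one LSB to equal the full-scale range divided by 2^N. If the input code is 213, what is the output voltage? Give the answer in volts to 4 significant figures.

V_FS = 6.06 V. LSB = 6.06 V / 2^11.
V_out = V_min + code × LSB = 0 V + 213 × 6.06 V / 2048
      = 0 + 0.630264 = 0.630264 V.

0.6303 V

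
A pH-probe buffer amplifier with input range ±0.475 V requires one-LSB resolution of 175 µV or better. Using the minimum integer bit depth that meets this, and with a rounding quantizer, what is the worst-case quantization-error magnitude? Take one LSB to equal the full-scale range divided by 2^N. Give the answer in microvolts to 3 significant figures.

58.0 µV

Span: 0.475 V − (-0.475 V) = 0.95 V.
Levels needed ≥ 0.95/175 µV = 5429. 2^13 = 8192 suffices, so N_min = 13.
LSB = 0.95 V ÷ 2^13 = 0.95/8192 V = 115.97 µV.
Half an LSB is 58.0 µV.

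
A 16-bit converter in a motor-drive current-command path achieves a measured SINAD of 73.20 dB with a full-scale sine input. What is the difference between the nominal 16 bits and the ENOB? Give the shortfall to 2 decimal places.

ENOB = (SINAD − 1.76)/6.02 = (73.20 − 1.76)/6.02 = 11.8671 bits.
Lost resolution: 16 − 11.8671 = 4.1329 bits.

4.13 bits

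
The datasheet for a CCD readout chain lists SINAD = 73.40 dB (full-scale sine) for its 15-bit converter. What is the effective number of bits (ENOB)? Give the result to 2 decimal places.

(73.40 − 1.76) / 6.02 = 71.64/6.02 = 11.9003 effective bits.

11.90 bits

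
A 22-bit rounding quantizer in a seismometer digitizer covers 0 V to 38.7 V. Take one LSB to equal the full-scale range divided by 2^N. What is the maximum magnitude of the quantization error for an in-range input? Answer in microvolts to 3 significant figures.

4.61 µV

Full-scale range = 38.7 V.
LSB = 38.7 V ÷ 2^22 = 38.7/4194304 V = 9.2268 µV.
Worst-case error for round-to-nearest is half an LSB: 4.61 µV.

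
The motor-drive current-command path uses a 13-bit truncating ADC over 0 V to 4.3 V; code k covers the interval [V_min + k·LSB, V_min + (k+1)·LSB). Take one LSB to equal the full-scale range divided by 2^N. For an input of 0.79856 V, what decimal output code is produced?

1521

V_FS = 4.3 V. LSB = 4.3 V / 2^13 ≈ 0.5249 mV.
(V_in − V_min) × 2^13/range = (0.79856 − (0)) × 8192/4.3 = 1521.350.
Floor → code = 1521.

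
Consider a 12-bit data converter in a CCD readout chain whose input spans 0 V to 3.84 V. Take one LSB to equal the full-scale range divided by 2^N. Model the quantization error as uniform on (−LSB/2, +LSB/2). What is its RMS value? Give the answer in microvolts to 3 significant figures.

271 µV

Range is 3.84 V.
LSB = 3.84 V / 2^12 = 0.93750 mV.
σ_q = LSB/√12 = 0.93750 mV/3.4641 = 271 µV.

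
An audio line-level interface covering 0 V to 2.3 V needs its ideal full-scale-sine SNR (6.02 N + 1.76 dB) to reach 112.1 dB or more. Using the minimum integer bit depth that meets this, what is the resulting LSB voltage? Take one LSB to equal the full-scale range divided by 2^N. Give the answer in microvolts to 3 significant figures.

4.39 µV

Span = 2.3 V.
6.02 N + 1.76 ≥ 112.1 gives N ≥ 18.329, so the minimum integer is 19.
Step size = 2.3/524288 V = 4.39 µV.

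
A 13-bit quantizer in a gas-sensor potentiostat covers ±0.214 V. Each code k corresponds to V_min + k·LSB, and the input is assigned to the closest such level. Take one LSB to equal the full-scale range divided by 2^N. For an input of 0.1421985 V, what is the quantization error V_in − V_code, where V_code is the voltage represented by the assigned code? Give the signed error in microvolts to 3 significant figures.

−15.4 µV

The full-scale span is 0.214 − (-0.214) = 0.428 V. LSB = 0.428 V / 2^13 ≈ 52.25 µV.
Position in LSBs: (0.1421985 − (-0.214)) × 8192/0.428 = 6817.7059; rounding gives k = 6818.
Reconstructed level: -0.214 + 6818 × 0.428/8192 V = 0.1422138672 V.
Error = V_in − V_code = 0.1421985 − (0.1422138672) = −15.4 µV.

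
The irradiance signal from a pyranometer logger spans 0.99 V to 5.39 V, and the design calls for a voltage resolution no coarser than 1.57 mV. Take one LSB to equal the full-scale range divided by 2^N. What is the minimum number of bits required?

The full-scale span is 5.39 − (0.99) = 4.4 V.
Levels needed ≥ 4.4/1.57 mV = 2803. 2^12 = 4096 suffices, so N_min = 12.

12 bits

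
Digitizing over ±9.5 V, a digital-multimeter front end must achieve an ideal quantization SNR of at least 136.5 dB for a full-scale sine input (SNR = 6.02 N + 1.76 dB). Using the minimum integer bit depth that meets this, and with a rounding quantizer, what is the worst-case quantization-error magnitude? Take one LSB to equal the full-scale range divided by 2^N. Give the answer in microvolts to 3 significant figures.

Full-scale range = 9.5 V − (-9.5 V) = 19 V.
Required N = ⌈(136.5 − 1.76)/6.02⌉ = ⌈22.382⌉ = 23.
LSB = 19 V / 2^23 = 2.2650 µV.
Half an LSB is 1.13 µV.

1.13 µV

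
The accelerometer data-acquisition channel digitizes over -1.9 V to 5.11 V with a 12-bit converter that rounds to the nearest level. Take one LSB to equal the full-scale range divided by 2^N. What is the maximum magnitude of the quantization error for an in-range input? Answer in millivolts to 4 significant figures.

0.8557 mV

Range = 5.11 − (-1.9) = 7.01 V.
LSB = 7.01 V / 2^12 = 1.71143 mV.
Worst-case error for round-to-nearest is half an LSB: 0.8557 mV.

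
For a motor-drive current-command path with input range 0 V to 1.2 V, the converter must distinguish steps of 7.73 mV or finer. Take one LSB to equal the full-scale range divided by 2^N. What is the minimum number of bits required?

Span = 1.2 V.
1.2 V / 7.73 mV = 155.2. Since 2^7 = 128 and 2^8 = 256, N = 8.

8 bits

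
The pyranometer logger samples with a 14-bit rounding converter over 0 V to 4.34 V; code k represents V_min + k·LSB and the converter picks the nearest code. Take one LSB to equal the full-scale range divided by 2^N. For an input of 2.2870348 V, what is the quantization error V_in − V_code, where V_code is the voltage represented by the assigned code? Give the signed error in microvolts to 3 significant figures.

Range is 4.34 V. LSB = 4.34 V / 2^14 ≈ 264.9 µV.
(2.2870348 − (0)) / LSB = 2.2870348 × 16384/4.34 = 8633.8199. Nearest integer: k = 8634.
V_code = V_min + k × range/2^14 = 0 + 8634 × 4.34/16384 = 2.2870825195 V.
e = 2.2870348 − (2.2870825195) = −47.7 µV.

−47.7 µV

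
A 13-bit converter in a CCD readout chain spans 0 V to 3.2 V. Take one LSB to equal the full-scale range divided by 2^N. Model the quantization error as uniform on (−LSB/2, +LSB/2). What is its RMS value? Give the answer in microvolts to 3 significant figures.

113 µV

Span = 3.2 V.
One LSB is 3.2 V / 8192 = 390.63 µV.
V_rms = LSB/√12 = 390.63 µV / √12 = 113 µV.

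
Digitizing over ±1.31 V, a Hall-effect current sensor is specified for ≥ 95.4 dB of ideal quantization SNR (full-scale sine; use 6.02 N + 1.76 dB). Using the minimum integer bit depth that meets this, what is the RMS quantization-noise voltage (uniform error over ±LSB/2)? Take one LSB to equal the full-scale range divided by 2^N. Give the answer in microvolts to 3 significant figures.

11.5 µV

The full-scale span is 1.31 − (-1.31) = 2.62 V.
6.02 N + 1.76 ≥ 95.4 gives N ≥ 15.555, so the minimum integer is 16.
Step size = 2.62/65536 V = 39.978 µV.
V_rms = LSB/√12 = 11.5 µV.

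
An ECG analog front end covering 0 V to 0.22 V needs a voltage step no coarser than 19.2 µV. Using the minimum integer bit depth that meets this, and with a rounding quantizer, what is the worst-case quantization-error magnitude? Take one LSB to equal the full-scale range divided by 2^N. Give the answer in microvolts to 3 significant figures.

Range is 0.22 V.
Levels needed ≥ 0.22/19.2 µV = 11460. 2^14 = 16384 suffices, so N_min = 14.
LSB = 0.22 V / 2^14 = 13.428 µV.
|e|_max = LSB/2 = 6.71 µV.

6.71 µV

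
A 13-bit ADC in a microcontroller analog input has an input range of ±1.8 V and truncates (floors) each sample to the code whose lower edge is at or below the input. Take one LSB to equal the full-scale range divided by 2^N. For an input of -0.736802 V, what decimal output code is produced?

Range = 1.8 − (-1.8) = 3.6 V. LSB = 3.6 V / 2^13 ≈ 439.5 µV.
V_in − V_min = -0.736802 − (-1.8) = 1.063198 V.
Divide by LSB: 1.063198 × 8192/3.6 = 2419.3661.
Truncating gives code 2419.

2419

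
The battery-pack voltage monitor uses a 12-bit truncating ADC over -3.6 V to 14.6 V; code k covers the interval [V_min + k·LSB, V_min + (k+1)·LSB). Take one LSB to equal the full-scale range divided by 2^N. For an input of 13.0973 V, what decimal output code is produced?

3757

Range = 14.6 − (-3.6) = 18.2 V. LSB = 18.2 V / 2^12 ≈ 4.443 mV.
(V_in − V_min) × 2^12/range = (13.0973 − (-3.6)) × 4096/18.2 = 3757.810.
Floor → code = 3757.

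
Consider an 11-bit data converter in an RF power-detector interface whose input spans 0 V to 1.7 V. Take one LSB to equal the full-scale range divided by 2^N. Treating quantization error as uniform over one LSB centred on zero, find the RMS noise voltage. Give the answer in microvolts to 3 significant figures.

240 µV

Range is 1.7 V.
One LSB is 1.7 V / 2048 = 0.83008 mV.
V_rms = LSB/√12 = 0.83008 mV / √12 = 240 µV.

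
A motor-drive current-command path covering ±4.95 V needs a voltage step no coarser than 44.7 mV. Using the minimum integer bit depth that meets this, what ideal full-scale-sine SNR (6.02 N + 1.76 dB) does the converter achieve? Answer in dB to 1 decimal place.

49.9 dB

The full-scale span is 4.95 − (-4.95) = 9.9 V.
9.9 V / 44.7 mV = 221.5. Since 2^7 = 128 and 2^8 = 256, N = 8.
Ideal SNR at N = 8: 6.02·8 + 1.76 = 49.9 dB.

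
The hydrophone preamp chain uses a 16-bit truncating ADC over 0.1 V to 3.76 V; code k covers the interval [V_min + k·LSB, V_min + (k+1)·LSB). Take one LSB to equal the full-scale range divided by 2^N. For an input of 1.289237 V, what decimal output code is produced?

21294

Full-scale range = 3.76 V − (0.1 V) = 3.66 V. LSB = 3.66 V / 2^16 ≈ 55.85 µV.
code = ⌊(V_in − V_min)/LSB⌋ = ⌊(V_in − V_min) × 2^16 / range⌋
     = ⌊(1.289237 − (0.1)) × 65536 / 3.66⌋ = ⌊1.189237 × 65536/3.66⌋
     = ⌊21294.491⌋ = 21294.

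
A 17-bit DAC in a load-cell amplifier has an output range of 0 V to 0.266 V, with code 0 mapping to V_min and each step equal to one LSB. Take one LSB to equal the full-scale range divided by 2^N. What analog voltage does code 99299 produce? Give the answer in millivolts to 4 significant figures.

Range is 0.266 V. LSB = 0.266 V / 2^17.
Output = V_min + (99299/131072) × range = 0 + 0.757591 × 0.266 V
      = 0 V + 0.201519 V = 0.201519 V.

201.5 mV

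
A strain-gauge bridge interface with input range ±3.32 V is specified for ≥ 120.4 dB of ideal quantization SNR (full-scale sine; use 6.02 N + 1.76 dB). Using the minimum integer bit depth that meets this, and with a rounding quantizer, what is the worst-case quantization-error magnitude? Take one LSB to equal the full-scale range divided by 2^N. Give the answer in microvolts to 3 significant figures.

3.17 µV

Full-scale range = 3.32 V − (-3.32 V) = 6.64 V.
Solving 6.02 N ≥ 120.4 − 1.76: N ≥ 19.708. Round up → N = 20.
LSB = 6.64 V / 2^20 = 6.3324 µV.
Half an LSB is 3.17 µV.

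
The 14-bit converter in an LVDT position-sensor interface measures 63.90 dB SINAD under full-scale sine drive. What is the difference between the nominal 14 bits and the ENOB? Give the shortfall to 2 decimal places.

3.68 bits

ENOB = (SINAD − 1.76)/6.02 = (63.90 − 1.76)/6.02 = 10.3223 bits.
Shortfall = 14 − 10.3223 = 3.6777 bits.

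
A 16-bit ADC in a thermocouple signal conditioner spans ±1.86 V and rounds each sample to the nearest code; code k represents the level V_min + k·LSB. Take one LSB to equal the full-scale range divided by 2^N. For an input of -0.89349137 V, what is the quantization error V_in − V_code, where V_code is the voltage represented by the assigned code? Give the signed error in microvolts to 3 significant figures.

+10.2 µV

Full-scale range = 1.86 V − (-1.86 V) = 3.72 V. LSB = 3.72 V / 2^16 ≈ 56.76 µV.
Position in LSBs: (-0.89349137 − (-1.86)) × 65536/3.72 = 17027.1800; rounding gives k = 17027.
V_code = V_min + k × range/2^16 = -1.86 + 17027 × 3.72/65536 = -0.89350158691 V.
V_in − V_code = -0.89349137 − (-0.89350158691) = +10.2 µV.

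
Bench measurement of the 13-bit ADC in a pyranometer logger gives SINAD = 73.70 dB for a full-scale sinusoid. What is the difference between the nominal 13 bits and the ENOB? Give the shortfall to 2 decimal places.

N_eff = (73.70 − 1.76)/6.02 = 11.9502 bits.
Lost resolution: 13 − 11.9502 = 1.0498 bits.

1.05 bits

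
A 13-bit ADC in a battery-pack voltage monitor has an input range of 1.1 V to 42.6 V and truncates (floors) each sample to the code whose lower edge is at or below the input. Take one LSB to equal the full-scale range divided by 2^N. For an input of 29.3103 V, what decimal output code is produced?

5568

Full-scale range = 42.6 V − (1.1 V) = 41.5 V. LSB = 41.5 V / 2^13 ≈ 5.066 mV.
V_in − V_min = 29.3103 − (1.1) = 28.2103 V.
Divide by LSB: 28.2103 × 8192/41.5 = 5568.6452.
Truncating gives code 5568.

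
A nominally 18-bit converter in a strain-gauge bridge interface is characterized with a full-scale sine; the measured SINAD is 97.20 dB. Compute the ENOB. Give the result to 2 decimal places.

15.85 bits

Inverting SNR = 6.02 N + 1.76: N_eff = (97.20 − 1.76)/6.02 = 15.8538.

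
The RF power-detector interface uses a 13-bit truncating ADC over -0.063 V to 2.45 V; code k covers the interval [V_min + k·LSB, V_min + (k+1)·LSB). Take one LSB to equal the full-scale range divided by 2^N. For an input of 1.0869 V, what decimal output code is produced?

3748

Span: 2.45 V − (-0.063 V) = 2.513 V. LSB = 2.513 V / 2^13 ≈ 306.8 µV.
V_in − V_min = 1.0869 − (-0.063) = 1.1499 V.
Divide by LSB: 1.1499 × 8192/2.513 = 3748.5001.
Truncating gives code 3748.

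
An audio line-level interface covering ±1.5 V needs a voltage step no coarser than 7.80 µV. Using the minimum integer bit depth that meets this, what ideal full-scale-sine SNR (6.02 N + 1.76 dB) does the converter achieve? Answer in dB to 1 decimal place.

116.1 dB

Range = 1.5 − (-1.5) = 3 V.
Levels needed ≥ 3/7.80 µV = 384600. 2^19 = 524288 suffices, so N_min = 19.
SNR = 6.02 × 19 + 1.76 = 116.14 dB.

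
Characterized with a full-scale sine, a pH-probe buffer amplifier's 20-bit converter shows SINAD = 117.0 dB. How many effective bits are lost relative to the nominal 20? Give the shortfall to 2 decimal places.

ENOB = (SINAD − 1.76)/6.02 = (117.0 − 1.76)/6.02 = 19.1429 bits.
Shortfall = 20 − 19.1429 = 0.8571 bits.

0.86 bits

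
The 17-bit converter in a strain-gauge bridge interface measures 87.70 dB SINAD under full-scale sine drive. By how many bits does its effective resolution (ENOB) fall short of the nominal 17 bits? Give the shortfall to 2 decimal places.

N_eff = (87.70 − 1.76)/6.02 = 14.2757 bits.
17 − 14.2757 = 2.72 bits below nominal.

2.72 bits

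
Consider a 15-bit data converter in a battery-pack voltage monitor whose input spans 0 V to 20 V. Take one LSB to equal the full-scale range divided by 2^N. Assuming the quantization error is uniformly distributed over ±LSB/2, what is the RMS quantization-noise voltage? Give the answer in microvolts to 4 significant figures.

176.2 µV

Span = 20 V.
LSB = 20 V / 2^15 = 0.610352 mV.
For a uniform distribution on [−LSB/2, +LSB/2], V_rms = LSB/√12 = 0.610352 mV/3.4641 = 176.2 µV.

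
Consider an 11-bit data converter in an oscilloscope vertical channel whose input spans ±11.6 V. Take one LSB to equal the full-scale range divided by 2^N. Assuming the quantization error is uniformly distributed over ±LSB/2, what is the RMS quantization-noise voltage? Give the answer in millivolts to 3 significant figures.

3.27 mV

Full-scale range = 11.6 V − (-11.6 V) = 23.2 V.
LSB = 23.2 V / 2^11 = 11.328 mV.
V_rms = LSB/√12 = 11.328 mV / √12 = 3.27 mV.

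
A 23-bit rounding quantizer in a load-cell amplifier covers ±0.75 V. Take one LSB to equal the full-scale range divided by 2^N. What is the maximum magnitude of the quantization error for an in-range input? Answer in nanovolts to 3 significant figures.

89.4 nV

Span: 0.75 V − (-0.75 V) = 1.5 V.
One LSB is 1.5 V / 8388608 = 178.81 nV.
A rounding quantizer has |error| ≤ LSB/2 = 89.4 nV.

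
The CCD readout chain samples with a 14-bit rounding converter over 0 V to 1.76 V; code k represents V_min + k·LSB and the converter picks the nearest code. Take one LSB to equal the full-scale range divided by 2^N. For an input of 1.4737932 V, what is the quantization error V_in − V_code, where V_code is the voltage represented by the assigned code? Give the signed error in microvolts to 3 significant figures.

−34.9 µV

Range is 1.76 V. LSB = 1.76 V / 2^14 ≈ 107.4 µV.
Position in LSBs: (1.4737932 − (0)) × 16384/1.76 = 13719.6749; rounding gives k = 13720.
V_code = V_min + k × range/2^14 = 0 + 13720 × 1.76/16384 = 1.4738281250 V.
Error = V_in − V_code = 1.4737932 − (1.4738281250) = −34.9 µV.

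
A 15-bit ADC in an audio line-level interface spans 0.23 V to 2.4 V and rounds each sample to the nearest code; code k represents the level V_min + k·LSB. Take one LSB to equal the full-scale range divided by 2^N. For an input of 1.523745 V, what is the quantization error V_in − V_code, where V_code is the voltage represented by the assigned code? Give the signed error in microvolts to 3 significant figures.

Full-scale range = 2.4 V − (0.23 V) = 2.17 V. LSB = 2.17 V / 2^15 ≈ 66.22 µV.
(V_in − V_min)/LSB = (1.523745 − (0.23)) × 32768/2.17 = 19536.1457 → nearest code k = 19536.
Reconstructed level: 0.23 + 19536 × 2.17/32768 V = 1.5237353516 V.
V_in − V_code = 1.523745 − (1.5237353516) = +9.65 µV.

+9.65 µV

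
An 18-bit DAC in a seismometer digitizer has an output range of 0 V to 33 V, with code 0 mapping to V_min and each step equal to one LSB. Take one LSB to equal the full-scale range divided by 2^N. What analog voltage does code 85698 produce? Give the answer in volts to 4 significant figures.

10.79 V

Range is 33 V. LSB = 33 V / 2^18.
V_out = V_min + code × LSB = 0 V + 85698 × 33 V / 262144
      = 0 + 10.7881 = 10.7881 V.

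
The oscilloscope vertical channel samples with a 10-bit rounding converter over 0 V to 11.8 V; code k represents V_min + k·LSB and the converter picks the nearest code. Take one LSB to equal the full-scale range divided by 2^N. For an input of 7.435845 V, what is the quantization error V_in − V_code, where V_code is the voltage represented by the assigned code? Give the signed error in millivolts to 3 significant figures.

+3.23 mV

Full-scale range = 11.8 V. LSB = 11.8 V / 2^10 ≈ 11.52 mV.
(V_in − V_min)/LSB = (7.435845 − (0)) × 1024/11.8 = 645.2801 → nearest code k = 645.
V_code = V_min + k × range/2^10 = 0 + 645 × 11.8/1024 = 7.432617188 V.
e = 7.435845 − (7.432617188) = +3.23 mV.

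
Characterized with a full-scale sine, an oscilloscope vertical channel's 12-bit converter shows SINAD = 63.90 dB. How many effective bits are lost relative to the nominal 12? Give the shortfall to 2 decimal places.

ENOB = (SINAD − 1.76)/6.02 = (63.90 − 1.76)/6.02 = 10.3223 bits.
Lost resolution: 12 − 10.3223 = 1.6777 bits.

1.68 bits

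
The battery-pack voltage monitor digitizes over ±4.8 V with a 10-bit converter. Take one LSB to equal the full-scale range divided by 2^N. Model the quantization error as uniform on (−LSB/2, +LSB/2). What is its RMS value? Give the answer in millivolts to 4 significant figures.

2.706 mV

Full-scale range = 4.8 V − (-4.8 V) = 9.6 V.
Step size = 9.6/1024 V = 9.37500 mV.
σ_q = LSB/√12 = 9.37500 mV/3.4641 = 2.706 mV.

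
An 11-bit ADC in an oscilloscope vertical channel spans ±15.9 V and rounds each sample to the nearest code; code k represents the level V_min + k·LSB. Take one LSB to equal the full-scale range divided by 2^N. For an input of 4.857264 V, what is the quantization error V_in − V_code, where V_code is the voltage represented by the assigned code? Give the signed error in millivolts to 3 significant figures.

The full-scale span is 15.9 − (-15.9) = 31.8 V. LSB = 31.8 V / 2^11 ≈ 15.53 mV.
Position in LSBs: (4.857264 − (-15.9)) × 2048/31.8 = 1336.8200; rounding gives k = 1337.
Reconstructed level: -15.9 + 1337 × 31.8/2048 V = 4.860058594 V.
Error = V_in − V_code = 4.857264 − (4.860058594) = −2.79 mV.

−2.79 mV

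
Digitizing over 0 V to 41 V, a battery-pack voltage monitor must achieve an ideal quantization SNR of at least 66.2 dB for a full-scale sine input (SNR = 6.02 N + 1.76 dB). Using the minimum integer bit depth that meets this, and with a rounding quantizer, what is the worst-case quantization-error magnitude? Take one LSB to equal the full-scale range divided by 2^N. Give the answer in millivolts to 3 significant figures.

10.0 mV

Range is 41 V.
N ≥ (66.2 − 1.76)/6.02 = 10.704 → N_min = 11.
One LSB is 41 V / 2048 = 20.020 mV.
|e|_max = LSB/2 = 10.0 mV.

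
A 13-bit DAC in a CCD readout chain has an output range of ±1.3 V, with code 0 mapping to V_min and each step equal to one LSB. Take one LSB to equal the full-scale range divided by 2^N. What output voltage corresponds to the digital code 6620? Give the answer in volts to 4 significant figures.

Range = 1.3 − (-1.3) = 2.6 V. LSB = 2.6 V / 2^13.
V_out = V_min + code × LSB = -1.3 V + 6620 × 2.6 V / 8192
      = -1.3 + 2.10107 = 0.801074 V.

0.8011 V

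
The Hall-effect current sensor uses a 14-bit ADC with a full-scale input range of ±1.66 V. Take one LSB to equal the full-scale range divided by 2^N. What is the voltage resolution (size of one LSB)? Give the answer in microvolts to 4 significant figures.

202.6 µV

Span: 1.66 V − (-1.66 V) = 3.32 V.
2^14 = 16384 levels.
LSB = 3.32 V / 2^14 = 202.6 µV.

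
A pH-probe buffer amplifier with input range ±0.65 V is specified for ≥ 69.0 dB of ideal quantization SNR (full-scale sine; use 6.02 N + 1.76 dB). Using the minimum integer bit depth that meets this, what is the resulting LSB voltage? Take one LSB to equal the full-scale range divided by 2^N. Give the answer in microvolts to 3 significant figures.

317 µV

Range = 0.65 − (-0.65) = 1.3 V.
Solving 6.02 N ≥ 69.0 − 1.76: N ≥ 11.169. Round up → N = 12.
LSB = 1.3 V ÷ 2^12 = 1.3/4096 V = 317 µV.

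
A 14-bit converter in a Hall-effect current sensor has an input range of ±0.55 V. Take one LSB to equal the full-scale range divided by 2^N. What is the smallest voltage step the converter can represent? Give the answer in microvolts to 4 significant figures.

67.14 µV

The full-scale span is 0.55 − (-0.55) = 1.1 V.
Number of codes = 2^14 = 16384.
One LSB is 1.1 V / 16384 = 67.14 µV.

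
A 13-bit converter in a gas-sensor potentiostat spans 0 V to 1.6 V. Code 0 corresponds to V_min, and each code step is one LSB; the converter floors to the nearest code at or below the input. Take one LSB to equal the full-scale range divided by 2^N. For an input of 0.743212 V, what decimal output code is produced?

V_FS = 1.6 V. LSB = 1.6 V / 2^13 ≈ 195.3 µV.
V_in − V_min = 0.743212 − (0) = 0.743212 V.
Divide by LSB: 0.743212 × 8192/1.6 = 3805.2454.
Truncating gives code 3805.

3805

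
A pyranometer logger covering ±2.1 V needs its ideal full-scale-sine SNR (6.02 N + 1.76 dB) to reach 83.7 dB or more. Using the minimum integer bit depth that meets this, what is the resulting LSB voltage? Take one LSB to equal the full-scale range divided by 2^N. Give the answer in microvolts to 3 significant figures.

The full-scale span is 2.1 − (-2.1) = 4.2 V.
Required N = ⌈(83.7 − 1.76)/6.02⌉ = ⌈13.611⌉ = 14.
LSB = 4.2 V ÷ 2^14 = 4.2/16384 V = 256 µV.

256 µV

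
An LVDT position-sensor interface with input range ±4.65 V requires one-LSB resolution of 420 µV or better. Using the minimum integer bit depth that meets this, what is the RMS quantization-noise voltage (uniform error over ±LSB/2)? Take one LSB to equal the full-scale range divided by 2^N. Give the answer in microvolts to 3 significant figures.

The full-scale span is 4.65 − (-4.65) = 9.3 V.
Required number of levels: 9.3/420 µV = 22143; smallest N with 2^N ≥ that is 15.
One LSB is 9.3 V / 32768 = 283.81 µV.
V_rms = LSB/√12 = 81.9 µV.

81.9 µV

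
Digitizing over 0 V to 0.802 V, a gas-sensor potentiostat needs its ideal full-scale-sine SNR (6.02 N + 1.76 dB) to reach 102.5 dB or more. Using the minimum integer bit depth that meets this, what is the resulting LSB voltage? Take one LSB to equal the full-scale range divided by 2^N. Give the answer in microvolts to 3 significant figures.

6.12 µV

V_FS = 0.802 V.
Required N = ⌈(102.5 − 1.76)/6.02⌉ = ⌈16.734⌉ = 17.
LSB = 0.802 V ÷ 2^17 = 0.802/131072 V = 6.12 µV.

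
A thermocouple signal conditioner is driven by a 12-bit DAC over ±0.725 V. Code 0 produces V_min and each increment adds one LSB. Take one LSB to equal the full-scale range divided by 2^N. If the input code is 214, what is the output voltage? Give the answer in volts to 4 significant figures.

-0.6492 V

Full-scale range = 0.725 V − (-0.725 V) = 1.45 V. LSB = 1.45 V / 2^12.
V_out = V_min + code × LSB = -0.725 V + 214 × 1.45 V / 4096
      = -0.725 + 0.0757568 = -0.649243 V.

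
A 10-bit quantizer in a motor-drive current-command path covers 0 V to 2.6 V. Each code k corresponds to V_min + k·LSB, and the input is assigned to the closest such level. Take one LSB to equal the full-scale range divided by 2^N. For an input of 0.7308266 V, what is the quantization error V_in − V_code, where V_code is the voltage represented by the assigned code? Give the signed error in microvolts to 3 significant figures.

−423 µV

Full-scale range = 2.6 V. LSB = 2.6 V / 2^10 ≈ 2.539 mV.
(0.7308266 − (0)) / LSB = 0.7308266 × 1024/2.6 = 287.8332. Nearest integer: k = 288.
V_code = 0 + (288/1024) × 2.6 = 0.7312500000 V.
Error = V_in − V_code = 0.7308266 − (0.7312500000) = −423 µV.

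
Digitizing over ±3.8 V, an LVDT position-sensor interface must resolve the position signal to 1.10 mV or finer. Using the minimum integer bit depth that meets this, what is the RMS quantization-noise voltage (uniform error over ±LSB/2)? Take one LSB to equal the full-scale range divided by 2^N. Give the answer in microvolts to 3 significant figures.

The full-scale span is 3.8 − (-3.8) = 7.6 V.
Levels needed ≥ 7.6/1.10 mV = 6909. 2^13 = 8192 suffices, so N_min = 13.
One LSB is 7.6 V / 8192 = 0.92773 mV.
σ_q = LSB/√12 = 0.92773 mV/3.4641 = 268 µV.

268 µV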